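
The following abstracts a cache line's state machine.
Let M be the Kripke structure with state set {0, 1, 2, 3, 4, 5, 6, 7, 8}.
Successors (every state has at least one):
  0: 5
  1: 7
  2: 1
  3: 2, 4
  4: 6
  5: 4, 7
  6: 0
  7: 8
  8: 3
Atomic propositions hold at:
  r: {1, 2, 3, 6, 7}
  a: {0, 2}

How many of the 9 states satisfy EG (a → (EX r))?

Sat(EX r) = {s : some successor in {1, 2, 3, 6, 7}} = {1, 2, 3, 4, 5, 8}
Sat(a → (EX r)) = {1, 2, 3, 4, 5, 6, 7, 8}
EG (a → (EX r)): greatest fixpoint, start Z0 = {1, 2, 3, 4, 5, 6, 7, 8}, keep only states in Sat with some successor in Z. Z1 = {1, 2, 3, 4, 5, 7, 8}; Z2 = {1, 2, 3, 5, 7, 8}; fixed.
Sat(EG (a → (EX r))) = {1, 2, 3, 5, 7, 8}
|Sat(EG (a → (EX r)))| = |{1, 2, 3, 5, 7, 8}| = 6.

6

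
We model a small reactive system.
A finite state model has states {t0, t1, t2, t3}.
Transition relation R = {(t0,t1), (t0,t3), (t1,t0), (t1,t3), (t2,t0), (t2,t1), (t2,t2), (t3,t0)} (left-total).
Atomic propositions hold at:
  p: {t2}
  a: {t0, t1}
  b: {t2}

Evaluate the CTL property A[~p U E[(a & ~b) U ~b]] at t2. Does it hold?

No

Sat(~p) = {t0, t1, t3}
Sat(~b) = {t0, t1, t3}
Sat(a & ~b) = {t0, t1}
E[(a & ~b) U ~b]: least fixpoint, start Z0 = Sat(~b) = {t0, t1, t3}, add states in Sat(a & ~b) with some successor in Z. Already a fixed point.
Sat(E[(a & ~b) U ~b]) = {t0, t1, t3}
A[~p U E[(a & ~b) U ~b]]: least fixpoint, start Z0 = Sat(E[(a & ~b) U ~b]) = {t0, t1, t3}, add states in Sat(~p) with every successor in Z. Already a fixed point.
Sat(A[~p U E[(a & ~b) U ~b]]) = {t0, t1, t3}
t2 ∉ Sat(A[~p U E[(a & ~b) U ~b]]) = {t0, t1, t3}, so the formula does not hold at t2.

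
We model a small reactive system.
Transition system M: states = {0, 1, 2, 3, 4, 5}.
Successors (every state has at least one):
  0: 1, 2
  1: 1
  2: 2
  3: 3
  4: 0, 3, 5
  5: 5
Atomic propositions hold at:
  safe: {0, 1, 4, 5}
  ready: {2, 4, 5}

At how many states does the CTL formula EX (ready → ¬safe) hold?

5

Sat(¬safe) = {2, 3}
Sat(ready → ¬safe) = {0, 1, 2, 3}
Sat(EX (ready → ¬safe)) = {s : some successor in {0, 1, 2, 3}} = {0, 1, 2, 3, 4}
|Sat(EX (ready → ¬safe))| = |{0, 1, 2, 3, 4}| = 5.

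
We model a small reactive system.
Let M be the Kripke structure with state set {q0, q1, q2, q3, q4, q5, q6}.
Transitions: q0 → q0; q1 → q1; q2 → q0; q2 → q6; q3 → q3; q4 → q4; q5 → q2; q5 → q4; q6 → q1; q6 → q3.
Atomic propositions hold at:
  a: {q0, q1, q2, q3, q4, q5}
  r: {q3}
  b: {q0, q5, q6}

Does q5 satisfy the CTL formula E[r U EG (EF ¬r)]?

Yes

Sat(¬r) = {q0, q1, q2, q4, q5, q6}
EF ¬r: least fixpoint, start Z0 = {q0, q1, q2, q4, q5, q6}, add states with some successor in Z. Already a fixed point.
Sat(EF ¬r) = {q0, q1, q2, q4, q5, q6}
EG (EF ¬r): greatest fixpoint, start Z0 = {q0, q1, q2, q4, q5, q6}, keep only states in Sat with some successor in Z. Already a fixed point.
Sat(EG (EF ¬r)) = {q0, q1, q2, q4, q5, q6}
E[r U EG (EF ¬r)]: least fixpoint, start Z0 = Sat(EG (EF ¬r)) = {q0, q1, q2, q4, q5, q6}, add states in Sat(r) with some successor in Z. Already a fixed point.
Sat(E[r U EG (EF ¬r)]) = {q0, q1, q2, q4, q5, q6}
q5 ∈ Sat(E[r U EG (EF ¬r)]) = {q0, q1, q2, q4, q5, q6}, so the formula holds at q5.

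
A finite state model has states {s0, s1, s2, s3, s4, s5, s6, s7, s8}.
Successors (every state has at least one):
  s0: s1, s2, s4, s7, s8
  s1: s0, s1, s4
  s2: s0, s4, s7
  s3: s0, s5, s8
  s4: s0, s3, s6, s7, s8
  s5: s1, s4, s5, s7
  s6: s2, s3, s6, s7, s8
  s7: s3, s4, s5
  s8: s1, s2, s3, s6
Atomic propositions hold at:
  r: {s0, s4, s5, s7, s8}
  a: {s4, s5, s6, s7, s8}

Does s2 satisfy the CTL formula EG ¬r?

Sat(¬r) = {s1, s2, s3, s6}
EG ¬r: greatest fixpoint, start Z0 = {s1, s2, s3, s6}, keep only states in Sat with some successor in Z. Z1 = {s1, s6}; fixed.
Sat(EG ¬r) = {s1, s6}
s2 ∉ Sat(EG ¬r) = {s1, s6}, so the formula does not hold at s2.

No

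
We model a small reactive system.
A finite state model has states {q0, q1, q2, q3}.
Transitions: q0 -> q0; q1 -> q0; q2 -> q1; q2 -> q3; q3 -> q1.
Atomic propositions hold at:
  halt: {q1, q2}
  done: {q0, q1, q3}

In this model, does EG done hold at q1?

Yes

EG done: greatest fixpoint, start Z0 = {q0, q1, q3}, keep only states in Sat with some successor in Z. Already a fixed point.
Sat(EG done) = {q0, q1, q3}
q1 ∈ Sat(EG done) = {q0, q1, q3}, so the formula holds at q1.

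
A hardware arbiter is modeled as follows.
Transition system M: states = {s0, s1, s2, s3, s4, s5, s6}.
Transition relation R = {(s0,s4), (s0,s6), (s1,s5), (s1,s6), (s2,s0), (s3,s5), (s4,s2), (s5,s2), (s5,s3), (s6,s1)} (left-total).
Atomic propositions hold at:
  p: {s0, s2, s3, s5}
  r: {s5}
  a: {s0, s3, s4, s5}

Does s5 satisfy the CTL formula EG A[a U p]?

A[a U p]: least fixpoint, start Z0 = Sat(p) = {s0, s2, s3, s5}, add states in Sat(a) with every successor in Z. Z1 = {s0, s2, s3, s4, s5}; fixed.
Sat(A[a U p]) = {s0, s2, s3, s4, s5}
EG A[a U p]: greatest fixpoint, start Z0 = {s0, s2, s3, s4, s5}, keep only states in Sat with some successor in Z. Already a fixed point.
Sat(EG A[a U p]) = {s0, s2, s3, s4, s5}
s5 ∈ Sat(EG A[a U p]) = {s0, s2, s3, s4, s5}, so the formula holds at s5.

Yes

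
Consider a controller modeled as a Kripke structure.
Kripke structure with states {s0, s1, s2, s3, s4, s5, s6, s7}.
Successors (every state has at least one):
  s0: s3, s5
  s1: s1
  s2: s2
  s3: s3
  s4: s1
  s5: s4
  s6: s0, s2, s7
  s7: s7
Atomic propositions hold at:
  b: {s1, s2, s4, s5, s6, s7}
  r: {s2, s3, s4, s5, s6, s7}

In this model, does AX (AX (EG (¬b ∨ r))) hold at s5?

No

Sat(¬b) = {s0, s3}
Sat(¬b ∨ r) = {s0, s2, s3, s4, s5, s6, s7}
EG (¬b ∨ r): greatest fixpoint, start Z0 = {s0, s2, s3, s4, s5, s6, s7}, keep only states in Sat with some successor in Z. Z1 = {s0, s2, s3, s5, s6, s7}; Z2 = {s0, s2, s3, s6, s7}; fixed.
Sat(EG (¬b ∨ r)) = {s0, s2, s3, s6, s7}
Sat(AX (EG (¬b ∨ r))) = {s : every successor in {s0, s2, s3, s6, s7}} = {s2, s3, s6, s7}
Sat(AX (AX (EG (¬b ∨ r)))) = {s : every successor in {s2, s3, s6, s7}} = {s2, s3, s7}
s5 ∉ Sat(AX (AX (EG (¬b ∨ r)))) = {s2, s3, s7}, so the formula does not hold at s5.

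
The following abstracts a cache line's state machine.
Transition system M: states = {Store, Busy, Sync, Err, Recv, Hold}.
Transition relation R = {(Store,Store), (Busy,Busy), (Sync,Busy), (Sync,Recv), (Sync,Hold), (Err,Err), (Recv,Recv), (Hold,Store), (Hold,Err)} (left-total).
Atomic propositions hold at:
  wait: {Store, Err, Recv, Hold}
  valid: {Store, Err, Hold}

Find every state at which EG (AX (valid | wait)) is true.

{Store, Err, Recv, Hold}

Sat(valid | wait) = {Store, Err, Recv, Hold}
Sat(AX (valid | wait)) = {s : every successor in {Store, Err, Recv, Hold}} = {Store, Err, Recv, Hold}
EG (AX (valid | wait)): greatest fixpoint, start Z0 = {Store, Err, Recv, Hold}, keep only states in Sat with some successor in Z. Already a fixed point.
Sat(EG (AX (valid | wait))) = {Store, Err, Recv, Hold}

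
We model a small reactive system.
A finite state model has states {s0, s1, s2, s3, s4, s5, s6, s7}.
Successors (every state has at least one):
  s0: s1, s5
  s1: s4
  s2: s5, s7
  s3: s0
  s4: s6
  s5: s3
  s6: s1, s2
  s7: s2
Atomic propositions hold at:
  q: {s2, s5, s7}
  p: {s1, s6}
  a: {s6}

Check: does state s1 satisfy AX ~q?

Yes

Sat(~q) = {s0, s1, s3, s4, s6}
Sat(AX ~q) = {s : every successor in {s0, s1, s3, s4, s6}} = {s1, s3, s4, s5}
s1 ∈ Sat(AX ~q) = {s1, s3, s4, s5}, so the formula holds at s1.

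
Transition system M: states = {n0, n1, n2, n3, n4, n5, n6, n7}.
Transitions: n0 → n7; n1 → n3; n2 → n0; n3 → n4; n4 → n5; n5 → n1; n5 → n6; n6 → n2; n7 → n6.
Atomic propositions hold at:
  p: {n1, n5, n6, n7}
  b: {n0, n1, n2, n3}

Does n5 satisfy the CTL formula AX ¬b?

Sat(¬b) = {n4, n5, n6, n7}
Sat(AX ¬b) = {s : every successor in {n4, n5, n6, n7}} = {n0, n3, n4, n7}
n5 ∉ Sat(AX ¬b) = {n0, n3, n4, n7}, so the formula does not hold at n5.

No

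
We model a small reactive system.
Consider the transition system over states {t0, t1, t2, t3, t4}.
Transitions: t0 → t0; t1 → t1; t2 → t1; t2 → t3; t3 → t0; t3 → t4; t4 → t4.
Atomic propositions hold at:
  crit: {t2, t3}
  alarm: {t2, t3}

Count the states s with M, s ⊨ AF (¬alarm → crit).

Sat(¬alarm) = {t0, t1, t4}
Sat(¬alarm → crit) = {t2, t3}
AF (¬alarm → crit): least fixpoint, start Z0 = {t2, t3}, add states with every successor in Z. Already a fixed point.
Sat(AF (¬alarm → crit)) = {t2, t3}
|Sat(AF (¬alarm → crit))| = |{t2, t3}| = 2.

2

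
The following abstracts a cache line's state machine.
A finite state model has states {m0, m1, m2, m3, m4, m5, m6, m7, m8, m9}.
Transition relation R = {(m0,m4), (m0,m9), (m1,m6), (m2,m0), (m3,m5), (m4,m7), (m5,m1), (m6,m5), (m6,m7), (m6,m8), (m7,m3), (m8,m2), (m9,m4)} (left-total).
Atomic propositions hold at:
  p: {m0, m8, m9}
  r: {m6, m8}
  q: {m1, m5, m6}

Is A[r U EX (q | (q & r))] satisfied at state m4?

Sat(q & r) = {m6}
Sat(q | (q & r)) = {m1, m5, m6}
Sat(EX (q | (q & r))) = {s : some successor in {m1, m5, m6}} = {m1, m3, m5, m6}
A[r U EX (q | (q & r))]: least fixpoint, start Z0 = Sat(EX (q | (q & r))) = {m1, m3, m5, m6}, add states in Sat(r) with every successor in Z. Already a fixed point.
Sat(A[r U EX (q | (q & r))]) = {m1, m3, m5, m6}
m4 ∉ Sat(A[r U EX (q | (q & r))]) = {m1, m3, m5, m6}, so the formula does not hold at m4.

No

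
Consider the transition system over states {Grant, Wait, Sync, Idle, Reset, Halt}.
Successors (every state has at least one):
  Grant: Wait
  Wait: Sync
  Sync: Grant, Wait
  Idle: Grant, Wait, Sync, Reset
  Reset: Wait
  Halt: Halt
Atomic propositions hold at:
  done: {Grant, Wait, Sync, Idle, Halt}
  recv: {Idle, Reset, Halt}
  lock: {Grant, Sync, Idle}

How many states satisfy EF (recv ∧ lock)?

Sat(recv ∧ lock) = {Idle}
EF (recv ∧ lock): least fixpoint, start Z0 = {Idle}, add states with some successor in Z. Already a fixed point.
Sat(EF (recv ∧ lock)) = {Idle}
|Sat(EF (recv ∧ lock))| = |{Idle}| = 1.

1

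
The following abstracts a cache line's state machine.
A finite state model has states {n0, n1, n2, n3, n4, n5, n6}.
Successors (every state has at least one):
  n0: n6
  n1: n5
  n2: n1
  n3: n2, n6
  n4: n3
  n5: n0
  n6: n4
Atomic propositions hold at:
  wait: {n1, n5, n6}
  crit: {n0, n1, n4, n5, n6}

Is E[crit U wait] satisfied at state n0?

Yes

E[crit U wait]: least fixpoint, start Z0 = Sat(wait) = {n1, n5, n6}, add states in Sat(crit) with some successor in Z. Z1 = {n0, n1, n5, n6}; fixed.
Sat(E[crit U wait]) = {n0, n1, n5, n6}
n0 ∈ Sat(E[crit U wait]) = {n0, n1, n5, n6}, so the formula holds at n0.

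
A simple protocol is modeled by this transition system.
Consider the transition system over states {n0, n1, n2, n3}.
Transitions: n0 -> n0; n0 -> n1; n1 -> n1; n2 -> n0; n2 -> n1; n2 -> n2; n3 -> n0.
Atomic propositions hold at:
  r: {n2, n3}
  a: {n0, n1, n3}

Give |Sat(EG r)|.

EG r: greatest fixpoint, start Z0 = {n2, n3}, keep only states in Sat with some successor in Z. Z1 = {n2}; fixed.
Sat(EG r) = {n2}
|Sat(EG r)| = |{n2}| = 1.

1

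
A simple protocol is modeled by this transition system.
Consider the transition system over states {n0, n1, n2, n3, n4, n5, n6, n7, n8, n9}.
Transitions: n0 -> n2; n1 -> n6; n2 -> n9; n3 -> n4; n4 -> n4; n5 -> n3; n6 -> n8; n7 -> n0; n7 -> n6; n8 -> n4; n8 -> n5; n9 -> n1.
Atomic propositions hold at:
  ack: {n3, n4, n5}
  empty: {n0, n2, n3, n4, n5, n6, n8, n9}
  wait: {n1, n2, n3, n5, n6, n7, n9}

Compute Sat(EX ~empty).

Sat(~empty) = {n1, n7}
Sat(EX ~empty) = {s : some successor in {n1, n7}} = {n9}

{n9}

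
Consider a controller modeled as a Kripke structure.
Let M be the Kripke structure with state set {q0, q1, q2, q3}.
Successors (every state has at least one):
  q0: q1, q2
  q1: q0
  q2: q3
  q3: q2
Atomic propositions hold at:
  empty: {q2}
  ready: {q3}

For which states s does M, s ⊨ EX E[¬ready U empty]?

{q0, q1, q3}

Sat(¬ready) = {q0, q1, q2}
E[¬ready U empty]: least fixpoint, start Z0 = Sat(empty) = {q2}, add states in Sat(¬ready) with some successor in Z. Z1 = {q0, q2}; Z2 = {q0, q1, q2}; fixed.
Sat(E[¬ready U empty]) = {q0, q1, q2}
Sat(EX E[¬ready U empty]) = {s : some successor in {q0, q1, q2}} = {q0, q1, q3}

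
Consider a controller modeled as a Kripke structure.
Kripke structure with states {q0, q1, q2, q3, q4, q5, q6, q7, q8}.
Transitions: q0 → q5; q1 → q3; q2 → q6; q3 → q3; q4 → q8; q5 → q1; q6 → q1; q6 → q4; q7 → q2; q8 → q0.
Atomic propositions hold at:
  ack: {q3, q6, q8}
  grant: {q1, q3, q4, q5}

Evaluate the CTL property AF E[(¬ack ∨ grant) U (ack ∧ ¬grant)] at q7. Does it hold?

Sat(¬ack) = {q0, q1, q2, q4, q5, q7}
Sat(¬ack ∨ grant) = {q0, q1, q2, q3, q4, q5, q7}
Sat(¬grant) = {q0, q2, q6, q7, q8}
Sat(ack ∧ ¬grant) = {q6, q8}
E[(¬ack ∨ grant) U (ack ∧ ¬grant)]: least fixpoint, start Z0 = Sat((ack ∧ ¬grant)) = {q6, q8}, add states in Sat(¬ack ∨ grant) with some successor in Z. Z1 = {q2, q4, q6, q8}; Z2 = {q2, q4, q6, q7, q8}; fixed.
Sat(E[(¬ack ∨ grant) U (ack ∧ ¬grant)]) = {q2, q4, q6, q7, q8}
AF E[(¬ack ∨ grant) U (ack ∧ ¬grant)]: least fixpoint, start Z0 = {q2, q4, q6, q7, q8}, add states with every successor in Z. Already a fixed point.
Sat(AF E[(¬ack ∨ grant) U (ack ∧ ¬grant)]) = {q2, q4, q6, q7, q8}
q7 ∈ Sat(AF E[(¬ack ∨ grant) U (ack ∧ ¬grant)]) = {q2, q4, q6, q7, q8}, so the formula holds at q7.

Yes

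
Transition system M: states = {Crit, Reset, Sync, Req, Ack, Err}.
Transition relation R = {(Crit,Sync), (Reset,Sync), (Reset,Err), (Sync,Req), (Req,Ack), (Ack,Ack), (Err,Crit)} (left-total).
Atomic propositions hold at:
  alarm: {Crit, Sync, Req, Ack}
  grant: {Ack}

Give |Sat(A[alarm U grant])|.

A[alarm U grant]: least fixpoint, start Z0 = Sat(grant) = {Ack}, add states in Sat(alarm) with every successor in Z. Z1 = {Req, Ack}; Z2 = {Sync, Req, Ack}; Z3 = {Crit, Sync, Req, Ack}; fixed.
Sat(A[alarm U grant]) = {Crit, Sync, Req, Ack}
|Sat(A[alarm U grant])| = |{Crit, Sync, Req, Ack}| = 4.

4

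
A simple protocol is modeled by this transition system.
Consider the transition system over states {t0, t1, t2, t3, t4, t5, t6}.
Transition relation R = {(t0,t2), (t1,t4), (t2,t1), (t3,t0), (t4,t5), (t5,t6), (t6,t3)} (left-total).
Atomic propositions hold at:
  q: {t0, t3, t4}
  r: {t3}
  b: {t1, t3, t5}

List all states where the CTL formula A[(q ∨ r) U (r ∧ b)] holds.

Sat(q ∨ r) = {t0, t3, t4}
Sat(r ∧ b) = {t3}
A[(q ∨ r) U (r ∧ b)]: least fixpoint, start Z0 = Sat((r ∧ b)) = {t3}, add states in Sat(q ∨ r) with every successor in Z. Already a fixed point.
Sat(A[(q ∨ r) U (r ∧ b)]) = {t3}

{t3}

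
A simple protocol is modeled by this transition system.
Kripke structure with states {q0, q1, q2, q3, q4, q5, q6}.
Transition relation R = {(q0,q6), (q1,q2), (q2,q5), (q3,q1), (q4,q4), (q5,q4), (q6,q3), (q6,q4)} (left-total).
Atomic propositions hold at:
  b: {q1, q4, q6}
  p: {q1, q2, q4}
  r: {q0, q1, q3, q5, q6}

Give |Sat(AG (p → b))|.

2

Sat(p → b) = {q0, q1, q3, q4, q5, q6}
AG (p → b): greatest fixpoint, start Z0 = {q0, q1, q3, q4, q5, q6}, keep only states in Sat with every successor in Z. Z1 = {q0, q3, q4, q5, q6}; Z2 = {q0, q4, q5, q6}; Z3 = {q0, q4, q5}; Z4 = {q4, q5}; fixed.
Sat(AG (p → b)) = {q4, q5}
|Sat(AG (p → b))| = |{q4, q5}| = 2.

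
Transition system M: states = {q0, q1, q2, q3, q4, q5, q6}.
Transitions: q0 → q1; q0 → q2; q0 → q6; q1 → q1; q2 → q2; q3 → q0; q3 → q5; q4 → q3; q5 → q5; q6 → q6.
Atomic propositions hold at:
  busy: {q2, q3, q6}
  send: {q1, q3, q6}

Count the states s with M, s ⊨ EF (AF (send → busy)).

6

Sat(send → busy) = {q0, q2, q3, q4, q5, q6}
AF (send → busy): least fixpoint, start Z0 = {q0, q2, q3, q4, q5, q6}, add states with every successor in Z. Already a fixed point.
Sat(AF (send → busy)) = {q0, q2, q3, q4, q5, q6}
EF (AF (send → busy)): least fixpoint, start Z0 = {q0, q2, q3, q4, q5, q6}, add states with some successor in Z. Already a fixed point.
Sat(EF (AF (send → busy))) = {q0, q2, q3, q4, q5, q6}
|Sat(EF (AF (send → busy)))| = |{q0, q2, q3, q4, q5, q6}| = 6.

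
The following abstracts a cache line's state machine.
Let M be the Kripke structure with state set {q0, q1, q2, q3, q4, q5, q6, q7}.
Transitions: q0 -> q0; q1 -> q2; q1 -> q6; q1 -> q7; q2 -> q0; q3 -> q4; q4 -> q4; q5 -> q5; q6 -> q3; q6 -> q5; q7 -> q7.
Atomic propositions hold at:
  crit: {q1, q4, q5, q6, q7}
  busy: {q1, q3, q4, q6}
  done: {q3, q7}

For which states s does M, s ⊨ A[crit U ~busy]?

{q0, q2, q5, q7}

Sat(~busy) = {q0, q2, q5, q7}
A[crit U ~busy]: least fixpoint, start Z0 = Sat(~busy) = {q0, q2, q5, q7}, add states in Sat(crit) with every successor in Z. Already a fixed point.
Sat(A[crit U ~busy]) = {q0, q2, q5, q7}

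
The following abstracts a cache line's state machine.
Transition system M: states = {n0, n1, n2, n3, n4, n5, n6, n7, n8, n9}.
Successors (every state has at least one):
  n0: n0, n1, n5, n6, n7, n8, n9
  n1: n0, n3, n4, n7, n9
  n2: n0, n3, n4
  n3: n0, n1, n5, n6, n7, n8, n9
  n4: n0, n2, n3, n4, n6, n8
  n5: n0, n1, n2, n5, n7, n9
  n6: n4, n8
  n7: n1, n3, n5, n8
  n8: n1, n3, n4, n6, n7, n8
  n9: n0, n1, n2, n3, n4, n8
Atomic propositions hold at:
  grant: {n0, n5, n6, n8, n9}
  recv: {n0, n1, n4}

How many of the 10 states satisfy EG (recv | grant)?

Sat(recv | grant) = {n0, n1, n4, n5, n6, n8, n9}
EG (recv | grant): greatest fixpoint, start Z0 = {n0, n1, n4, n5, n6, n8, n9}, keep only states in Sat with some successor in Z. Already a fixed point.
Sat(EG (recv | grant)) = {n0, n1, n4, n5, n6, n8, n9}
|Sat(EG (recv | grant))| = |{n0, n1, n4, n5, n6, n8, n9}| = 7.

7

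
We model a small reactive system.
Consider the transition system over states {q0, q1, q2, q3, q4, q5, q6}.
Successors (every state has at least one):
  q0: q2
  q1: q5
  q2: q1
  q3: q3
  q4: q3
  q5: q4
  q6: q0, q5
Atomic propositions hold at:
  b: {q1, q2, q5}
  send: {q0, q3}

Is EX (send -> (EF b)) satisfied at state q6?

EF b: least fixpoint, start Z0 = {q1, q2, q5}, add states with some successor in Z. Z1 = {q0, q1, q2, q5, q6}; fixed.
Sat(EF b) = {q0, q1, q2, q5, q6}
Sat(send -> (EF b)) = {q0, q1, q2, q4, q5, q6}
Sat(EX (send -> (EF b))) = {s : some successor in {q0, q1, q2, q4, q5, q6}} = {q0, q1, q2, q5, q6}
q6 ∈ Sat(EX (send -> (EF b))) = {q0, q1, q2, q5, q6}, so the formula holds at q6.

Yes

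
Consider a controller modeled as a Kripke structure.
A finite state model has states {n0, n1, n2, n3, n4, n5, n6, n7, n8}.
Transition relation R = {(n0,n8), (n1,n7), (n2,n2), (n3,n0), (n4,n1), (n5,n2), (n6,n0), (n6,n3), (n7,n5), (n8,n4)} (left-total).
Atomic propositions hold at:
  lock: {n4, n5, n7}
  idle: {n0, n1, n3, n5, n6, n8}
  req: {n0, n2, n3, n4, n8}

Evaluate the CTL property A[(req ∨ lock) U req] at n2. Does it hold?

Sat(req ∨ lock) = {n0, n2, n3, n4, n5, n7, n8}
A[(req ∨ lock) U req]: least fixpoint, start Z0 = Sat(req) = {n0, n2, n3, n4, n8}, add states in Sat(req ∨ lock) with every successor in Z. Z1 = {n0, n2, n3, n4, n5, n8}; Z2 = {n0, n2, n3, n4, n5, n7, n8}; fixed.
Sat(A[(req ∨ lock) U req]) = {n0, n2, n3, n4, n5, n7, n8}
n2 ∈ Sat(A[(req ∨ lock) U req]) = {n0, n2, n3, n4, n5, n7, n8}, so the formula holds at n2.

Yes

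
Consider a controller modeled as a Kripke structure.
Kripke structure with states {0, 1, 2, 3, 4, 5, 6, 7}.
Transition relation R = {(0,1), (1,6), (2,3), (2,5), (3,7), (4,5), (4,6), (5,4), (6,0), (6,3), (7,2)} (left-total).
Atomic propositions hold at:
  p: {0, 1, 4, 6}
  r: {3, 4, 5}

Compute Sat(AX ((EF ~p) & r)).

{2, 5}

Sat(~p) = {2, 3, 5, 7}
EF ~p: least fixpoint, start Z0 = {2, 3, 5, 7}, add states with some successor in Z. Z1 = {2, 3, 4, 5, 6, 7}; Z2 = {1, 2, 3, 4, 5, 6, 7}; Z3 = {0, 1, 2, 3, 4, 5, 6, 7}; fixed.
Sat(EF ~p) = {0, 1, 2, 3, 4, 5, 6, 7}
Sat((EF ~p) & r) = {3, 4, 5}
Sat(AX ((EF ~p) & r)) = {s : every successor in {3, 4, 5}} = {2, 5}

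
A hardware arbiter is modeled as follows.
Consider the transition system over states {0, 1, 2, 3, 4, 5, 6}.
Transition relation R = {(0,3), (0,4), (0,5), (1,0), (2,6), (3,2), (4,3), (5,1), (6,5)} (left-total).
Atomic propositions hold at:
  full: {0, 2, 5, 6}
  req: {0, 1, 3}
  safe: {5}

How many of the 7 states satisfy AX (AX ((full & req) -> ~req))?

Sat(full & req) = {0}
Sat(~req) = {2, 4, 5, 6}
Sat((full & req) -> ~req) = {1, 2, 3, 4, 5, 6}
Sat(AX ((full & req) -> ~req)) = {s : every successor in {1, 2, 3, 4, 5, 6}} = {0, 2, 3, 4, 5, 6}
Sat(AX (AX ((full & req) -> ~req))) = {s : every successor in {0, 2, 3, 4, 5, 6}} = {0, 1, 2, 3, 4, 6}
|Sat(AX (AX ((full & req) -> ~req)))| = |{0, 1, 2, 3, 4, 6}| = 6.

6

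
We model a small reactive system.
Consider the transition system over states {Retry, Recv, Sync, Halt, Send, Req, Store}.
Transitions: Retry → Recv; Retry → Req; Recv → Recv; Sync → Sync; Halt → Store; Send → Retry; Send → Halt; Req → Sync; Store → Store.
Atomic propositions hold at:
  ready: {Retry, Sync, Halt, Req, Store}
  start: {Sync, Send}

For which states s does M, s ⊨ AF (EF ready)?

EF ready: least fixpoint, start Z0 = {Retry, Sync, Halt, Req, Store}, add states with some successor in Z. Z1 = {Retry, Sync, Halt, Send, Req, Store}; fixed.
Sat(EF ready) = {Retry, Sync, Halt, Send, Req, Store}
AF (EF ready): least fixpoint, start Z0 = {Retry, Sync, Halt, Send, Req, Store}, add states with every successor in Z. Already a fixed point.
Sat(AF (EF ready)) = {Retry, Sync, Halt, Send, Req, Store}

{Retry, Sync, Halt, Send, Req, Store}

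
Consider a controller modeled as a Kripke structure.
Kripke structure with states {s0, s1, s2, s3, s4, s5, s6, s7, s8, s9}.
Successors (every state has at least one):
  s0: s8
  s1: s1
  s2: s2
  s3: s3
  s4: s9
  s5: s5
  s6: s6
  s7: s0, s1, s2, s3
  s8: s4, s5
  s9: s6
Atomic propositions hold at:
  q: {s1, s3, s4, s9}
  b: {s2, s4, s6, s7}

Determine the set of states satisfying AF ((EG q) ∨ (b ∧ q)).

{s1, s3, s4}

EG q: greatest fixpoint, start Z0 = {s1, s3, s4, s9}, keep only states in Sat with some successor in Z. Z1 = {s1, s3, s4}; Z2 = {s1, s3}; fixed.
Sat(EG q) = {s1, s3}
Sat(b ∧ q) = {s4}
Sat((EG q) ∨ (b ∧ q)) = {s1, s3, s4}
AF ((EG q) ∨ (b ∧ q)): least fixpoint, start Z0 = {s1, s3, s4}, add states with every successor in Z. Already a fixed point.
Sat(AF ((EG q) ∨ (b ∧ q))) = {s1, s3, s4}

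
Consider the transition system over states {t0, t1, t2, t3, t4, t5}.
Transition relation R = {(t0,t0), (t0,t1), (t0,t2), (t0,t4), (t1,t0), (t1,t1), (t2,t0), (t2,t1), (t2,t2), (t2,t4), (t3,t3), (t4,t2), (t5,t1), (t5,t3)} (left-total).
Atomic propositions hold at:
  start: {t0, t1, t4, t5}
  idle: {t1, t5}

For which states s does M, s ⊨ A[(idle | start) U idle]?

{t1, t5}

Sat(idle | start) = {t0, t1, t4, t5}
A[(idle | start) U idle]: least fixpoint, start Z0 = Sat(idle) = {t1, t5}, add states in Sat(idle | start) with every successor in Z. Already a fixed point.
Sat(A[(idle | start) U idle]) = {t1, t5}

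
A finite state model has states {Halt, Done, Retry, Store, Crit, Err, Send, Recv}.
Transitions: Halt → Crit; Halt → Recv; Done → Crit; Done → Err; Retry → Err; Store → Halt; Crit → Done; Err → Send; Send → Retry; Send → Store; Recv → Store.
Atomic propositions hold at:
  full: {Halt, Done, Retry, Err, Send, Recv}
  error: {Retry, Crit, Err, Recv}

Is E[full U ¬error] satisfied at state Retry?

Sat(¬error) = {Halt, Done, Store, Send}
E[full U ¬error]: least fixpoint, start Z0 = Sat(¬error) = {Halt, Done, Store, Send}, add states in Sat(full) with some successor in Z. Z1 = {Halt, Done, Store, Err, Send, Recv}; Z2 = {Halt, Done, Retry, Store, Err, Send, Recv}; fixed.
Sat(E[full U ¬error]) = {Halt, Done, Retry, Store, Err, Send, Recv}
Retry ∈ Sat(E[full U ¬error]) = {Halt, Done, Retry, Store, Err, Send, Recv}, so the formula holds at Retry.

Yes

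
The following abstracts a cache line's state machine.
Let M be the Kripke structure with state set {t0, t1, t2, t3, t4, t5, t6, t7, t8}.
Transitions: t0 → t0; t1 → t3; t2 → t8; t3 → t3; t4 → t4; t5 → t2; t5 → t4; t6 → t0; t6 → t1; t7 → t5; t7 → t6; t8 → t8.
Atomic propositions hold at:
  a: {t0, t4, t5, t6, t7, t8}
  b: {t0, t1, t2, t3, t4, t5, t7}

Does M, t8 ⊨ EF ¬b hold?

Yes

Sat(¬b) = {t6, t8}
EF ¬b: least fixpoint, start Z0 = {t6, t8}, add states with some successor in Z. Z1 = {t2, t6, t7, t8}; Z2 = {t2, t5, t6, t7, t8}; fixed.
Sat(EF ¬b) = {t2, t5, t6, t7, t8}
t8 ∈ Sat(EF ¬b) = {t2, t5, t6, t7, t8}, so the formula holds at t8.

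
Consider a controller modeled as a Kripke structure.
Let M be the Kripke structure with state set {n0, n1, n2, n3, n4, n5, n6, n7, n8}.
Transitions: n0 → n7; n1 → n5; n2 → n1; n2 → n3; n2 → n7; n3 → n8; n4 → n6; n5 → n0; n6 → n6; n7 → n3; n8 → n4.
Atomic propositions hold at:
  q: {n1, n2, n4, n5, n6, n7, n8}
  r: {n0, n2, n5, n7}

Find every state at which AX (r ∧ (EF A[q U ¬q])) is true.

Sat(¬q) = {n0, n3}
A[q U ¬q]: least fixpoint, start Z0 = Sat(¬q) = {n0, n3}, add states in Sat(q) with every successor in Z. Z1 = {n0, n3, n5, n7}; Z2 = {n0, n1, n3, n5, n7}; Z3 = {n0, n1, n2, n3, n5, n7}; fixed.
Sat(A[q U ¬q]) = {n0, n1, n2, n3, n5, n7}
EF A[q U ¬q]: least fixpoint, start Z0 = {n0, n1, n2, n3, n5, n7}, add states with some successor in Z. Already a fixed point.
Sat(EF A[q U ¬q]) = {n0, n1, n2, n3, n5, n7}
Sat(r ∧ (EF A[q U ¬q])) = {n0, n2, n5, n7}
Sat(AX (r ∧ (EF A[q U ¬q]))) = {s : every successor in {n0, n2, n5, n7}} = {n0, n1, n5}

{n0, n1, n5}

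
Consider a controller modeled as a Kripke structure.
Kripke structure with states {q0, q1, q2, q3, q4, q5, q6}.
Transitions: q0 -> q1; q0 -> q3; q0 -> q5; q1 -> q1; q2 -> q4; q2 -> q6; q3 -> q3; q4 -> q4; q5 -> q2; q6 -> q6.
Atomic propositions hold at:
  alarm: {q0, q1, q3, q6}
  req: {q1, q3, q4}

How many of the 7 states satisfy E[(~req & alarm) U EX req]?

Sat(~req) = {q0, q2, q5, q6}
Sat(~req & alarm) = {q0, q6}
Sat(EX req) = {s : some successor in {q1, q3, q4}} = {q0, q1, q2, q3, q4}
E[(~req & alarm) U EX req]: least fixpoint, start Z0 = Sat(EX req) = {q0, q1, q2, q3, q4}, add states in Sat(~req & alarm) with some successor in Z. Already a fixed point.
Sat(E[(~req & alarm) U EX req]) = {q0, q1, q2, q3, q4}
|Sat(E[(~req & alarm) U EX req])| = |{q0, q1, q2, q3, q4}| = 5.

5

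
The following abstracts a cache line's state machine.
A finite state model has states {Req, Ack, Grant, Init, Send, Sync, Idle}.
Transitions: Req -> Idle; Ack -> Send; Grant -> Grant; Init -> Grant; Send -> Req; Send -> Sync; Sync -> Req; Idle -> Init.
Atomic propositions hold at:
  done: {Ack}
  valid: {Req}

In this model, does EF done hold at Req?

EF done: least fixpoint, start Z0 = {Ack}, add states with some successor in Z. Already a fixed point.
Sat(EF done) = {Ack}
Req ∉ Sat(EF done) = {Ack}, so the formula does not hold at Req.

No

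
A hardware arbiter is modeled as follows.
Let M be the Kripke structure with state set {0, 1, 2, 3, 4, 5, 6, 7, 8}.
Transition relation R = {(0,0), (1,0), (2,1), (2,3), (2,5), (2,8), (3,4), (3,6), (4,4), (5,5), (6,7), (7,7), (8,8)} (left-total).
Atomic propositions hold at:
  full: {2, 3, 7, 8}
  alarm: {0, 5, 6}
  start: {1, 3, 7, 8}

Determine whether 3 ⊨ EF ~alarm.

Yes

Sat(~alarm) = {1, 2, 3, 4, 7, 8}
EF ~alarm: least fixpoint, start Z0 = {1, 2, 3, 4, 7, 8}, add states with some successor in Z. Z1 = {1, 2, 3, 4, 6, 7, 8}; fixed.
Sat(EF ~alarm) = {1, 2, 3, 4, 6, 7, 8}
3 ∈ Sat(EF ~alarm) = {1, 2, 3, 4, 6, 7, 8}, so the formula holds at 3.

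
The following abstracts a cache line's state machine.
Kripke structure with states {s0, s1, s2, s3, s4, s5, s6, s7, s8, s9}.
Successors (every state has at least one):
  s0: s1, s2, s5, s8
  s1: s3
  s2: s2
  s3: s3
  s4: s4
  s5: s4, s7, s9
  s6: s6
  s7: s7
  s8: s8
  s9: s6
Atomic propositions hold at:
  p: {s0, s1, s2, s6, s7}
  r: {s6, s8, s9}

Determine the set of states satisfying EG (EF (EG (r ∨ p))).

{s0, s2, s5, s6, s7, s8, s9}

Sat(r ∨ p) = {s0, s1, s2, s6, s7, s8, s9}
EG (r ∨ p): greatest fixpoint, start Z0 = {s0, s1, s2, s6, s7, s8, s9}, keep only states in Sat with some successor in Z. Z1 = {s0, s2, s6, s7, s8, s9}; fixed.
Sat(EG (r ∨ p)) = {s0, s2, s6, s7, s8, s9}
EF (EG (r ∨ p)): least fixpoint, start Z0 = {s0, s2, s6, s7, s8, s9}, add states with some successor in Z. Z1 = {s0, s2, s5, s6, s7, s8, s9}; fixed.
Sat(EF (EG (r ∨ p))) = {s0, s2, s5, s6, s7, s8, s9}
EG (EF (EG (r ∨ p))): greatest fixpoint, start Z0 = {s0, s2, s5, s6, s7, s8, s9}, keep only states in Sat with some successor in Z. Already a fixed point.
Sat(EG (EF (EG (r ∨ p)))) = {s0, s2, s5, s6, s7, s8, s9}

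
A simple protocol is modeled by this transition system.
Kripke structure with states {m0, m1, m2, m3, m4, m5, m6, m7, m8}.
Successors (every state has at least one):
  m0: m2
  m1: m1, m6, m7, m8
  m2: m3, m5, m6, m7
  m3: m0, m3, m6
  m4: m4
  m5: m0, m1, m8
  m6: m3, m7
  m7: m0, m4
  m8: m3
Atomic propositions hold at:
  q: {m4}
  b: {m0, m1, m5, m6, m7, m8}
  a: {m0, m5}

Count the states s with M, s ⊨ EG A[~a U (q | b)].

5

Sat(~a) = {m1, m2, m3, m4, m6, m7, m8}
Sat(q | b) = {m0, m1, m4, m5, m6, m7, m8}
A[~a U (q | b)]: least fixpoint, start Z0 = Sat((q | b)) = {m0, m1, m4, m5, m6, m7, m8}, add states in Sat(~a) with every successor in Z. Already a fixed point.
Sat(A[~a U (q | b)]) = {m0, m1, m4, m5, m6, m7, m8}
EG A[~a U (q | b)]: greatest fixpoint, start Z0 = {m0, m1, m4, m5, m6, m7, m8}, keep only states in Sat with some successor in Z. Z1 = {m1, m4, m5, m6, m7}; fixed.
Sat(EG A[~a U (q | b)]) = {m1, m4, m5, m6, m7}
|Sat(EG A[~a U (q | b)])| = |{m1, m4, m5, m6, m7}| = 5.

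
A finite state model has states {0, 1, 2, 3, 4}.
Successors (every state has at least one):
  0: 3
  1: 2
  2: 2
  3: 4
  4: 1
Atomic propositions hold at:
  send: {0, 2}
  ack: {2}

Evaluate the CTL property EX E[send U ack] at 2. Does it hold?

E[send U ack]: least fixpoint, start Z0 = Sat(ack) = {2}, add states in Sat(send) with some successor in Z. Already a fixed point.
Sat(E[send U ack]) = {2}
Sat(EX E[send U ack]) = {s : some successor in {2}} = {1, 2}
2 ∈ Sat(EX E[send U ack]) = {1, 2}, so the formula holds at 2.

Yes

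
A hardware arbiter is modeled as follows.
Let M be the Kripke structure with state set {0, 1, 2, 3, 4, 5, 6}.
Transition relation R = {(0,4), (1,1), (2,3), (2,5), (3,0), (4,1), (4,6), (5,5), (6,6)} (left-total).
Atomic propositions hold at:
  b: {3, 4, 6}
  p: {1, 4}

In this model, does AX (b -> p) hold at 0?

Yes

Sat(b -> p) = {0, 1, 2, 4, 5}
Sat(AX (b -> p)) = {s : every successor in {0, 1, 2, 4, 5}} = {0, 1, 3, 5}
0 ∈ Sat(AX (b -> p)) = {0, 1, 3, 5}, so the formula holds at 0.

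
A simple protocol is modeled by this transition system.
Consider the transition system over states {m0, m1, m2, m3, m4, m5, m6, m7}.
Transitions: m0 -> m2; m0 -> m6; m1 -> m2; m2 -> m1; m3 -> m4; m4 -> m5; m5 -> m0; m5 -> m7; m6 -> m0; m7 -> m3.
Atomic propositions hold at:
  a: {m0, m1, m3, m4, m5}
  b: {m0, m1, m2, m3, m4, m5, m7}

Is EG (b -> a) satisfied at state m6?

Sat(b -> a) = {m0, m1, m3, m4, m5, m6}
EG (b -> a): greatest fixpoint, start Z0 = {m0, m1, m3, m4, m5, m6}, keep only states in Sat with some successor in Z. Z1 = {m0, m3, m4, m5, m6}; fixed.
Sat(EG (b -> a)) = {m0, m3, m4, m5, m6}
m6 ∈ Sat(EG (b -> a)) = {m0, m3, m4, m5, m6}, so the formula holds at m6.

Yes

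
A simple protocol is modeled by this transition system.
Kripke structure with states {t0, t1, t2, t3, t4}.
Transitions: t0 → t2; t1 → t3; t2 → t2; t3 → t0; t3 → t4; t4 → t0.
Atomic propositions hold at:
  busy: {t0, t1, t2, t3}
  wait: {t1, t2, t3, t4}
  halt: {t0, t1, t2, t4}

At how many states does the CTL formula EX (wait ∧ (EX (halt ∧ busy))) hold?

Sat(halt ∧ busy) = {t0, t1, t2}
Sat(EX (halt ∧ busy)) = {s : some successor in {t0, t1, t2}} = {t0, t2, t3, t4}
Sat(wait ∧ (EX (halt ∧ busy))) = {t2, t3, t4}
Sat(EX (wait ∧ (EX (halt ∧ busy)))) = {s : some successor in {t2, t3, t4}} = {t0, t1, t2, t3}
|Sat(EX (wait ∧ (EX (halt ∧ busy))))| = |{t0, t1, t2, t3}| = 4.

4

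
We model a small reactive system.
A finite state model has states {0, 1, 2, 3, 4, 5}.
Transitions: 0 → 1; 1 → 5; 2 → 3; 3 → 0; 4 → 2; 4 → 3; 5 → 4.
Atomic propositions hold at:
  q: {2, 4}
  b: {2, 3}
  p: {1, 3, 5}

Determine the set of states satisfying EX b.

Sat(EX b) = {s : some successor in {2, 3}} = {2, 4}

{2, 4}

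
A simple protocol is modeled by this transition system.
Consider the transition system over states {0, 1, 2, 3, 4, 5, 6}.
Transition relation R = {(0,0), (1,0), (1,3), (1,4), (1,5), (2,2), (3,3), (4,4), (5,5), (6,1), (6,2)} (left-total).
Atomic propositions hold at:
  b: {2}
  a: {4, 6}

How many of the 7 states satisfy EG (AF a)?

AF a: least fixpoint, start Z0 = {4, 6}, add states with every successor in Z. Already a fixed point.
Sat(AF a) = {4, 6}
EG (AF a): greatest fixpoint, start Z0 = {4, 6}, keep only states in Sat with some successor in Z. Z1 = {4}; fixed.
Sat(EG (AF a)) = {4}
|Sat(EG (AF a))| = |{4}| = 1.

1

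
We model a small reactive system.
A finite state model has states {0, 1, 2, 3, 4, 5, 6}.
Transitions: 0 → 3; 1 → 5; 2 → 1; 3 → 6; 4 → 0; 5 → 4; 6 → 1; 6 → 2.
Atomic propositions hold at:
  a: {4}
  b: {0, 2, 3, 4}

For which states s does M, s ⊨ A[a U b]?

{0, 2, 3, 4}

A[a U b]: least fixpoint, start Z0 = Sat(b) = {0, 2, 3, 4}, add states in Sat(a) with every successor in Z. Already a fixed point.
Sat(A[a U b]) = {0, 2, 3, 4}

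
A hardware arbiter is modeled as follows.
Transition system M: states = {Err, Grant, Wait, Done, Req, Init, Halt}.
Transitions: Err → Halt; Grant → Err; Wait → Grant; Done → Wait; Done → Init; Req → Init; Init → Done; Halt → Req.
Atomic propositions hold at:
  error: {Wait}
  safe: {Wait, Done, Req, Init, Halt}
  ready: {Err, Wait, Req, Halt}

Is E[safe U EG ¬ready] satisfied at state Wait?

Sat(¬ready) = {Grant, Done, Init}
EG ¬ready: greatest fixpoint, start Z0 = {Grant, Done, Init}, keep only states in Sat with some successor in Z. Z1 = {Done, Init}; fixed.
Sat(EG ¬ready) = {Done, Init}
E[safe U EG ¬ready]: least fixpoint, start Z0 = Sat(EG ¬ready) = {Done, Init}, add states in Sat(safe) with some successor in Z. Z1 = {Done, Req, Init}; Z2 = {Done, Req, Init, Halt}; fixed.
Sat(E[safe U EG ¬ready]) = {Done, Req, Init, Halt}
Wait ∉ Sat(E[safe U EG ¬ready]) = {Done, Req, Init, Halt}, so the formula does not hold at Wait.

No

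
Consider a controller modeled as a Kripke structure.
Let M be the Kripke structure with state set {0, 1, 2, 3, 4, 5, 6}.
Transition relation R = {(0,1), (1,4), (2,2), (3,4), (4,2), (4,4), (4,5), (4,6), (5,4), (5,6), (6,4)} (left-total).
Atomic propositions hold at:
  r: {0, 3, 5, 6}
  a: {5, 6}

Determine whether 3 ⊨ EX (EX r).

Sat(EX r) = {s : some successor in {0, 3, 5, 6}} = {4, 5}
Sat(EX (EX r)) = {s : some successor in {4, 5}} = {1, 3, 4, 5, 6}
3 ∈ Sat(EX (EX r)) = {1, 3, 4, 5, 6}, so the formula holds at 3.

Yes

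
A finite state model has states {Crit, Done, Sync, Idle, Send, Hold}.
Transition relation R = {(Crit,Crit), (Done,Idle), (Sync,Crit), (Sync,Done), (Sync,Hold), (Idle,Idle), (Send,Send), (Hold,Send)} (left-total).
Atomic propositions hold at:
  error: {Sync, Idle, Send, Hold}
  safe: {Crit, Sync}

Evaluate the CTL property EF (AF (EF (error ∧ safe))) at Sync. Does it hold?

Sat(error ∧ safe) = {Sync}
EF (error ∧ safe): least fixpoint, start Z0 = {Sync}, add states with some successor in Z. Already a fixed point.
Sat(EF (error ∧ safe)) = {Sync}
AF (EF (error ∧ safe)): least fixpoint, start Z0 = {Sync}, add states with every successor in Z. Already a fixed point.
Sat(AF (EF (error ∧ safe))) = {Sync}
EF (AF (EF (error ∧ safe))): least fixpoint, start Z0 = {Sync}, add states with some successor in Z. Already a fixed point.
Sat(EF (AF (EF (error ∧ safe)))) = {Sync}
Sync ∈ Sat(EF (AF (EF (error ∧ safe)))) = {Sync}, so the formula holds at Sync.

Yes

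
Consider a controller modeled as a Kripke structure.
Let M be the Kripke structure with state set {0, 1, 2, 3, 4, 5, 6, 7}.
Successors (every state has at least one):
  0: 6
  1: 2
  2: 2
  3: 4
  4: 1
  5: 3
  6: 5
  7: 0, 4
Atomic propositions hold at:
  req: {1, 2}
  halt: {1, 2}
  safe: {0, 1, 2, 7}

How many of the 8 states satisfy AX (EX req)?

4

Sat(EX req) = {s : some successor in {1, 2}} = {1, 2, 4}
Sat(AX (EX req)) = {s : every successor in {1, 2, 4}} = {1, 2, 3, 4}
|Sat(AX (EX req))| = |{1, 2, 3, 4}| = 4.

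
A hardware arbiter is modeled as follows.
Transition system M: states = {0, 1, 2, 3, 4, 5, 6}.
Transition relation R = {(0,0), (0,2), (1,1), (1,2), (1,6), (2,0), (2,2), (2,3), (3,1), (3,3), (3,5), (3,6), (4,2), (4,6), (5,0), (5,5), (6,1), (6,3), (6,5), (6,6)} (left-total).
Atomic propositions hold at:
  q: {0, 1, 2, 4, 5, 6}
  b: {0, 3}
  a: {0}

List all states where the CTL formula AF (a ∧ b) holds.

{0}

Sat(a ∧ b) = {0}
AF (a ∧ b): least fixpoint, start Z0 = {0}, add states with every successor in Z. Already a fixed point.
Sat(AF (a ∧ b)) = {0}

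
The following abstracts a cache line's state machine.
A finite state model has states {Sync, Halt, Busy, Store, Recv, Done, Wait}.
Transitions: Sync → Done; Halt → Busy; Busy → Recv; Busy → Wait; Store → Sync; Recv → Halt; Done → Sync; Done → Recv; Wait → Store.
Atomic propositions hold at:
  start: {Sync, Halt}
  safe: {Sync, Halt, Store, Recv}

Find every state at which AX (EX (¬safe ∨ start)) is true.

Sat(¬safe) = {Busy, Done, Wait}
Sat(¬safe ∨ start) = {Sync, Halt, Busy, Done, Wait}
Sat(EX (¬safe ∨ start)) = {s : some successor in {Sync, Halt, Busy, Done, Wait}} = {Sync, Halt, Busy, Store, Recv, Done}
Sat(AX (EX (¬safe ∨ start))) = {s : every successor in {Sync, Halt, Busy, Store, Recv, Done}} = {Sync, Halt, Store, Recv, Done, Wait}

{Sync, Halt, Store, Recv, Done, Wait}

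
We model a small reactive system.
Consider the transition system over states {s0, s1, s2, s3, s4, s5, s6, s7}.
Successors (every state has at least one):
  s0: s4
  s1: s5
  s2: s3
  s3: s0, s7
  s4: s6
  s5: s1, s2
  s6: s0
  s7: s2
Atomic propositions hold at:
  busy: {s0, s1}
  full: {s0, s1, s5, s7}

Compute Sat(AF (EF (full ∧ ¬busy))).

Sat(¬busy) = {s2, s3, s4, s5, s6, s7}
Sat(full ∧ ¬busy) = {s5, s7}
EF (full ∧ ¬busy): least fixpoint, start Z0 = {s5, s7}, add states with some successor in Z. Z1 = {s1, s3, s5, s7}; Z2 = {s1, s2, s3, s5, s7}; fixed.
Sat(EF (full ∧ ¬busy)) = {s1, s2, s3, s5, s7}
AF (EF (full ∧ ¬busy)): least fixpoint, start Z0 = {s1, s2, s3, s5, s7}, add states with every successor in Z. Already a fixed point.
Sat(AF (EF (full ∧ ¬busy))) = {s1, s2, s3, s5, s7}

{s1, s2, s3, s5, s7}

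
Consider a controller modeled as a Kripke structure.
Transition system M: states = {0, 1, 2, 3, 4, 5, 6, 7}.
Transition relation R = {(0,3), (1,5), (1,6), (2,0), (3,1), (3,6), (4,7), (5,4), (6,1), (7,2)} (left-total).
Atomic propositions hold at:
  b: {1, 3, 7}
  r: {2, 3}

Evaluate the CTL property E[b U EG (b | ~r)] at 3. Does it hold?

Yes

Sat(~r) = {0, 1, 4, 5, 6, 7}
Sat(b | ~r) = {0, 1, 3, 4, 5, 6, 7}
EG (b | ~r): greatest fixpoint, start Z0 = {0, 1, 3, 4, 5, 6, 7}, keep only states in Sat with some successor in Z. Z1 = {0, 1, 3, 4, 5, 6}; Z2 = {0, 1, 3, 5, 6}; Z3 = {0, 1, 3, 6}; fixed.
Sat(EG (b | ~r)) = {0, 1, 3, 6}
E[b U EG (b | ~r)]: least fixpoint, start Z0 = Sat(EG (b | ~r)) = {0, 1, 3, 6}, add states in Sat(b) with some successor in Z. Already a fixed point.
Sat(E[b U EG (b | ~r)]) = {0, 1, 3, 6}
3 ∈ Sat(E[b U EG (b | ~r)]) = {0, 1, 3, 6}, so the formula holds at 3.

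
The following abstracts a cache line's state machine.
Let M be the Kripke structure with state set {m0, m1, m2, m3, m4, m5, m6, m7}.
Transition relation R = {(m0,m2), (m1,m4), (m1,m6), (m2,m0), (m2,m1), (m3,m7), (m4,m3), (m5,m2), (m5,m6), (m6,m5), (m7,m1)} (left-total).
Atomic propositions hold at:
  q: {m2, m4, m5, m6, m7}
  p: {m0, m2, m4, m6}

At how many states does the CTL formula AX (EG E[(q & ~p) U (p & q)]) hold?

Sat(~p) = {m1, m3, m5, m7}
Sat(q & ~p) = {m5, m7}
Sat(p & q) = {m2, m4, m6}
E[(q & ~p) U (p & q)]: least fixpoint, start Z0 = Sat((p & q)) = {m2, m4, m6}, add states in Sat(q & ~p) with some successor in Z. Z1 = {m2, m4, m5, m6}; fixed.
Sat(E[(q & ~p) U (p & q)]) = {m2, m4, m5, m6}
EG E[(q & ~p) U (p & q)]: greatest fixpoint, start Z0 = {m2, m4, m5, m6}, keep only states in Sat with some successor in Z. Z1 = {m5, m6}; fixed.
Sat(EG E[(q & ~p) U (p & q)]) = {m5, m6}
Sat(AX (EG E[(q & ~p) U (p & q)])) = {s : every successor in {m5, m6}} = {m6}
|Sat(AX (EG E[(q & ~p) U (p & q)]))| = |{m6}| = 1.

1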